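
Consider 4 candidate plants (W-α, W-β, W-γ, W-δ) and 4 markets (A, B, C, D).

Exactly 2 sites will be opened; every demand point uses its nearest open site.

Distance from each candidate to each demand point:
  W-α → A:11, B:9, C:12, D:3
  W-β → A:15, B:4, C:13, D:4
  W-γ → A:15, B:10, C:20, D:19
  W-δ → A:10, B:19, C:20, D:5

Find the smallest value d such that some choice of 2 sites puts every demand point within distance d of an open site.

12

Open {W-α, W-β}.
  Farthest demand point is C at distance 12 (to W-α); all others are ≤ 12.
With {W-α, W-γ} the worst case is 12.
With {W-α, W-δ} the worst case is 12.
No size-2 selection achieves below 12.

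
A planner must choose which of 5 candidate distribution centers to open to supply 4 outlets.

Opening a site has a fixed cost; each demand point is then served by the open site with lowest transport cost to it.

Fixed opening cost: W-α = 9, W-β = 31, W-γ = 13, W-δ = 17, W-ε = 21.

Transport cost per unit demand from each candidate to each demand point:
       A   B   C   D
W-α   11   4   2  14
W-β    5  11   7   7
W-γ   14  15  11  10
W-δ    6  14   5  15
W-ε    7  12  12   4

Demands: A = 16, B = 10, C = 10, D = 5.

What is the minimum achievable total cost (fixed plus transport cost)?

Open {W-α, W-β}: assign each demand point to its cheapest open site.
  A→W-β 16×5=80, B→W-α 10×4=40, C→W-α 10×2=20, D→W-β 5×7=35
  transport cost 175, fixed 40 → total 215.
Compare {W-α, W-β, W-ε}: transport cost 160 + fixed 61 = 221.
Compare {W-α, W-ε}: transport cost 192 + fixed 30 = 222.
Compare {W-α, W-δ, W-ε}: transport cost 176 + fixed 47 = 223.
All other subsets cost ≥ 221. Minimum total cost: 215.

215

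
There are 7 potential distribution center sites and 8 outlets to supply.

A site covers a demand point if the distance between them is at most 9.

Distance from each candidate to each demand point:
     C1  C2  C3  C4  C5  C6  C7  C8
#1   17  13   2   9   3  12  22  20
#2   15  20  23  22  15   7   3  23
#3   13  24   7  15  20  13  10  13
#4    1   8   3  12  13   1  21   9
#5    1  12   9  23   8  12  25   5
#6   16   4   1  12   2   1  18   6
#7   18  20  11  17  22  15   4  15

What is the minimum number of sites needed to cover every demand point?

3

Coverage sets (demand points within 9 of each site):
  #1: {C3, C4, C5}
  #2: {C6, C7}
  #3: {C3}
  #4: {C1, C2, C3, C6, C8}
  #5: {C1, C3, C5, C8}
  #6: {C2, C3, C5, C6, C8}
  #7: {C7}
No 2 sites suffice: every size-2 union leaves at least one demand point uncovered.
But {#1, #2, #4} covers everything, so the minimum is 3.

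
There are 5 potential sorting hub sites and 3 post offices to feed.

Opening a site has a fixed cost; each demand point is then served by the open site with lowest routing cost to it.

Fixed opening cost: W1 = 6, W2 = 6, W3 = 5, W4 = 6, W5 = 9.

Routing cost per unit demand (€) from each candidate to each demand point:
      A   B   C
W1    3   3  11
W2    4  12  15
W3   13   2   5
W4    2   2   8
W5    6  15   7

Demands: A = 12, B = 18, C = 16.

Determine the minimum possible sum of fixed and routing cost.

Open {W3, W4}: assign each demand point to its cheapest open site.
  A→W4 12×2=24, B→W3 18×2=36, C→W3 16×5=80
  routing cost 140, fixed 11 → total 151.
Compare {W1, W3, W4}: routing cost 140 + fixed 17 = 157.
Compare {W2, W3, W4}: routing cost 140 + fixed 17 = 157.
Compare {W3, W4, W5}: routing cost 140 + fixed 20 = 160.
All other subsets cost ≥ 157. Minimum total cost: 151.

151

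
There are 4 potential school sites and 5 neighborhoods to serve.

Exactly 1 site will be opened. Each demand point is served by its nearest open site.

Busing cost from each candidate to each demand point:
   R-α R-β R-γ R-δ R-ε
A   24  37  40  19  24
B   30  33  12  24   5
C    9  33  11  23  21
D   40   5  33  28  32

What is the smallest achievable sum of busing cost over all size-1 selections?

97

Open {C}.
  R-α→C 9, R-β→C 33, R-γ→C 11, R-δ→C 23, R-ε→C 21  ⇒ total 97.
Compare {B}: total 104.
Compare {D}: total 138.
No size-1 selection does better; minimum is 97.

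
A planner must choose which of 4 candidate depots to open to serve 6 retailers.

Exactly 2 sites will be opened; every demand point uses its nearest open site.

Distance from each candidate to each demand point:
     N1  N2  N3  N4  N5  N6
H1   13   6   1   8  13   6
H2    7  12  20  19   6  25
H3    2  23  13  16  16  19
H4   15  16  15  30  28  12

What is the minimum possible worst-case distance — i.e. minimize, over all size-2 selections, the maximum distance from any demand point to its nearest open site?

8

Open {H1, H2}.
  Farthest demand point is N4 at distance 8 (to H1); all others are ≤ 8.
With {H1, H3} the worst case is 13.
With {H1, H4} the worst case is 13.
No size-2 selection achieves below 8.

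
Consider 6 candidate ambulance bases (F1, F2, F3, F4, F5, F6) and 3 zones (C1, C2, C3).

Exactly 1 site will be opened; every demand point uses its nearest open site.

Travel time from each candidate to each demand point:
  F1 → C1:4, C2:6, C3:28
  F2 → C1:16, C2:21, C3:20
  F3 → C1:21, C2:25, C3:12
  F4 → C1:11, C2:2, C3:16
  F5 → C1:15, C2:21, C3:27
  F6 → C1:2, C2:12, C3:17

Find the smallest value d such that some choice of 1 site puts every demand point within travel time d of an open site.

Open {F4}.
  Farthest demand point is C3 at travel time 16 (to F4); all others are ≤ 16.
With {F6} the worst case is 17.
With {F2} the worst case is 21.
No size-1 selection achieves below 16.

16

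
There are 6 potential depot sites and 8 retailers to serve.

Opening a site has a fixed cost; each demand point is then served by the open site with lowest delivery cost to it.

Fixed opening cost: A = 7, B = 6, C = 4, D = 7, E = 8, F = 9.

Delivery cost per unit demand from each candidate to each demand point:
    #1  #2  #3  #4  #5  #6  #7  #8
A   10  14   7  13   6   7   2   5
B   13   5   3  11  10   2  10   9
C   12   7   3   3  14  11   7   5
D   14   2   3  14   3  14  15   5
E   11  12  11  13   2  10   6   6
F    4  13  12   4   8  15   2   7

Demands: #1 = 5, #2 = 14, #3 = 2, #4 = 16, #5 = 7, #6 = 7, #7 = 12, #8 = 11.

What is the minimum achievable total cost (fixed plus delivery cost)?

Open {B, C, D, F}: assign each demand point to its cheapest open site.
  #1→F 5×4=20, #2→D 14×2=28, #3→B 2×3=6, #4→C 16×3=48, #5→D 7×3=21, #6→B 7×2=14, #7→F 12×2=24, #8→C 11×5=55
  delivery cost 216, fixed 26 → total 242.
Compare {B, C, D, E, F}: delivery cost 209 + fixed 34 = 243.
Compare {A, B, C, D, F}: delivery cost 216 + fixed 33 = 249.
Compare {A, B, C, D, E, F}: delivery cost 209 + fixed 41 = 250.
All other subsets cost ≥ 243. Minimum total cost: 242.

242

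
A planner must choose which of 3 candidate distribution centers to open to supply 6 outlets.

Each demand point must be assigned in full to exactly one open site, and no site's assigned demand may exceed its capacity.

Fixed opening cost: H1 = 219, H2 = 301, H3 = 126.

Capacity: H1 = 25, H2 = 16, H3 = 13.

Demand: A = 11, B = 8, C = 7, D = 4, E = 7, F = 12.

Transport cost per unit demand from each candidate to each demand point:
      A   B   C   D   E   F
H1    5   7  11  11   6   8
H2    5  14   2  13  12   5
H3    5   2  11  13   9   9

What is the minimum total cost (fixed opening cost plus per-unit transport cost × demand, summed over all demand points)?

Open {H1, H2, H3}; cheapest assignment that respects the capacities:
  H1 (cap 25, load 25): A, C, E — cost 11×5 + 7×11 + 7×6 = 174
  H2 (cap 16, load 16): D, F — cost 4×13 + 12×5 = 112
  H3 (cap 13, load 8): B — cost 8×2 = 16
  Shipping 302, fixed 646 → total 948.
  Any other capacity-feasible assignment to {H1, H2, H3} ships for at least 302.
Total demand is 49 and no other set of sites has combined capacity ≥ 49, so {H1, H2, H3} is the only feasible choice of open sites. Minimum: 948.

948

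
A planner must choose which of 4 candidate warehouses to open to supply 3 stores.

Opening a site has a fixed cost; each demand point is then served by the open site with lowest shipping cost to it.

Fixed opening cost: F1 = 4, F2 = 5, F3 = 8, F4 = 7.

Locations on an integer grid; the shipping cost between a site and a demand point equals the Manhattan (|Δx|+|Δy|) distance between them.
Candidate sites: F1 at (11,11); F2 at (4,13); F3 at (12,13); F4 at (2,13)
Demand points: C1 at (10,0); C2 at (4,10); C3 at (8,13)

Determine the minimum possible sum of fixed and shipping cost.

28

Open {F1, F2}: assign each demand point to its cheapest open site.
  C1→F1 12, C2→F2 3, C3→F2 4
  shipping cost 19, fixed 9 → total 28.
Compare {F1}: shipping cost 25 + fixed 4 = 29.
Compare {F2}: shipping cost 26 + fixed 5 = 31.
Compare {F1, F4}: shipping cost 22 + fixed 11 = 33.
All other subsets cost ≥ 29. Minimum total cost: 28.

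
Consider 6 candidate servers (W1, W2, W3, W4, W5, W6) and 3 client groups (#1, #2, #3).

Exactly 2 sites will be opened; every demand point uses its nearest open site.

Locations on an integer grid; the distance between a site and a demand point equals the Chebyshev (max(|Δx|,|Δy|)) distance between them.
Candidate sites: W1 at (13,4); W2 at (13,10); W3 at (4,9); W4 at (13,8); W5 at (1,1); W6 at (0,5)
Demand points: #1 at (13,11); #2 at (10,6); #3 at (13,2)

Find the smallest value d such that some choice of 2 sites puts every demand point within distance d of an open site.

Open {W1, W2}.
  Farthest demand point is #2 at distance 3 (to W1); all others are ≤ 3.
With {W1, W4} the worst case is 3.
With {W2, W4} the worst case is 6.
No size-2 selection achieves below 3.

3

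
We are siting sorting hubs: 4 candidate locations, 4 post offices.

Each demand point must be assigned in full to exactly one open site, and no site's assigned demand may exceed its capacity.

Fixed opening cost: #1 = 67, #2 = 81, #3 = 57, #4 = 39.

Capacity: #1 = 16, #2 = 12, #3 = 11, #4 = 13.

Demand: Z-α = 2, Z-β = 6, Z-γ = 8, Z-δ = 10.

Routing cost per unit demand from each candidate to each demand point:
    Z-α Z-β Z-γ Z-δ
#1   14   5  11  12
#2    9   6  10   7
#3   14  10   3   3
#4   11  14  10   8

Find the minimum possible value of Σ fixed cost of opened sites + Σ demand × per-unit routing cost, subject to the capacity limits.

300

Open {#1, #3}; cheapest assignment that respects the capacities:
  #1 (cap 16, load 16): Z-α, Z-β, Z-γ — cost 2×14 + 6×5 + 8×11 = 146
  #3 (cap 11, load 10): Z-δ — cost 10×3 = 30
  Shipping 176, fixed 124 → total 300.
  Any other capacity-feasible assignment to {#1, #3} ships for at least 176.
Compare {#1, #3, #4}: its best feasible assignment gives total 319.
Compare {#1, #4}: its best feasible assignment gives total 326.
Every other set of open sites that can feasibly serve all demand totals ≥ 319 even under its best assignment. Minimum: 300.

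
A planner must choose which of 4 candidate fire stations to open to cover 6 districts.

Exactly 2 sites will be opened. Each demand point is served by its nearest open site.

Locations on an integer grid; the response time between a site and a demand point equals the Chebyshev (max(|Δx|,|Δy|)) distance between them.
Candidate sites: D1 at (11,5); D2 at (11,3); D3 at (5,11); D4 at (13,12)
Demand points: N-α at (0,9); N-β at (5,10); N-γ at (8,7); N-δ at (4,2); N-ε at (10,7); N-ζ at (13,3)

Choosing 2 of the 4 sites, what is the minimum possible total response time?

20

Open {D1, D3}.
  N-α→D3 5, N-β→D3 1, N-γ→D1 3, N-δ→D1 7, N-ε→D1 2, N-ζ→D1 2  ⇒ total 20.
Compare {D2, D3}: total 23.
Compare {D1, D2}: total 31.
No size-2 selection does better; minimum is 20.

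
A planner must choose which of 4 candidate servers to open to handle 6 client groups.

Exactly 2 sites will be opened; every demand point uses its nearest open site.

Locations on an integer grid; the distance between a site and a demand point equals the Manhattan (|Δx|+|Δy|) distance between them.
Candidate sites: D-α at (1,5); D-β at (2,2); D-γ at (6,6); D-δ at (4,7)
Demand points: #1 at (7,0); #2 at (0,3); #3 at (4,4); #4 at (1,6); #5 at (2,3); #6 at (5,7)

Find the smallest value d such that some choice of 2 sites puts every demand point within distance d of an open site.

7

Open {D-α, D-β}.
  Farthest demand point is #1 at distance 7 (to D-β); all others are ≤ 7.
With {D-α, D-γ} the worst case is 7.
With {D-β, D-γ} the worst case is 7.
No size-2 selection achieves below 7.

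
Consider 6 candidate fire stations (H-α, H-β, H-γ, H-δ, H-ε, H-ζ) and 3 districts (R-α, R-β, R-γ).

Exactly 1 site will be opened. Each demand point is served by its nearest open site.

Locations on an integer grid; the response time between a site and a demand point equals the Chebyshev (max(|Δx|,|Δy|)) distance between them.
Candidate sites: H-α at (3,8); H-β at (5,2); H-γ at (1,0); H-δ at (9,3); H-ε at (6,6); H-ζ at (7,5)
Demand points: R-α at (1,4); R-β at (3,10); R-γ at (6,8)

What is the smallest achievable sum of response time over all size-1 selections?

Open {H-α}.
  R-α→H-α 4, R-β→H-α 2, R-γ→H-α 3  ⇒ total 9.
Compare {H-ε}: total 11.
Compare {H-ζ}: total 14.
No size-1 selection does better; minimum is 9.

9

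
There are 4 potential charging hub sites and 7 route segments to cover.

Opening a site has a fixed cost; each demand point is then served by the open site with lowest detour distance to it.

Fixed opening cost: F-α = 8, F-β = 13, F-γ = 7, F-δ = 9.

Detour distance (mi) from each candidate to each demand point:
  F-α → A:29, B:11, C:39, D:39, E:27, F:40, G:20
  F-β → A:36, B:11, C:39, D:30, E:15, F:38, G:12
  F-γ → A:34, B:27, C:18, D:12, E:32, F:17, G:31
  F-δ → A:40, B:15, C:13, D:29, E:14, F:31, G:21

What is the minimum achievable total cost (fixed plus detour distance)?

Open {F-β, F-γ}: assign each demand point to its cheapest open site.
  A→F-γ 34, B→F-β 11, C→F-γ 18, D→F-γ 12, E→F-β 15, F→F-γ 17, G→F-β 12
  detour distance 119, fixed 20 → total 139.
Compare {F-α, F-γ, F-δ}: detour distance 116 + fixed 24 = 140.
Compare {F-γ, F-δ}: detour distance 126 + fixed 16 = 142.
Compare {F-α, F-β, F-γ}: detour distance 114 + fixed 28 = 142.
All other subsets cost ≥ 140. Minimum total cost: 139.

139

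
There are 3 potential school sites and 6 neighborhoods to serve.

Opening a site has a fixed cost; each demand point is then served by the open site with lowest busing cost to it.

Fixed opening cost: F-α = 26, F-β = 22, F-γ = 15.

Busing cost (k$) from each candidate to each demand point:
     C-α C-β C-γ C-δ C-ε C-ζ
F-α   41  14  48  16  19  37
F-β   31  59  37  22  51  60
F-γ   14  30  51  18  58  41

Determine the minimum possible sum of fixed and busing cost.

Open {F-α, F-γ}: assign each demand point to its cheapest open site.
  C-α→F-γ 14, C-β→F-α 14, C-γ→F-α 48, C-δ→F-α 16, C-ε→F-α 19, C-ζ→F-α 37
  busing cost 148, fixed 41 → total 189.
Compare {F-α, F-β, F-γ}: busing cost 137 + fixed 63 = 200.
Compare {F-α}: busing cost 175 + fixed 26 = 201.
Compare {F-α, F-β}: busing cost 154 + fixed 48 = 202.
All other subsets cost ≥ 200. Minimum total cost: 189.

189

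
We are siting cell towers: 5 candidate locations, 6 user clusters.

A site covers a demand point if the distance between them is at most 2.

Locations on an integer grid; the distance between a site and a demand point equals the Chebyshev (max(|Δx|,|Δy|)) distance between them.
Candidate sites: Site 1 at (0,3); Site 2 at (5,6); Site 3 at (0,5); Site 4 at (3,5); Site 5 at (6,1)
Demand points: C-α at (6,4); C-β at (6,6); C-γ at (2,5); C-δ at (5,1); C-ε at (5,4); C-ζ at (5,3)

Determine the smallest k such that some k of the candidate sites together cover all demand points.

3

Coverage sets (demand points within 2 of each site):
  Site 1: {C-γ}
  Site 2: {C-α, C-β, C-ε}
  Site 3: {C-γ}
  Site 4: {C-γ, C-ε, C-ζ}
  Site 5: {C-δ, C-ζ}
No 2 sites suffice: every size-2 union leaves at least one demand point uncovered.
But {Site 1, Site 2, Site 5} covers everything, so the minimum is 3.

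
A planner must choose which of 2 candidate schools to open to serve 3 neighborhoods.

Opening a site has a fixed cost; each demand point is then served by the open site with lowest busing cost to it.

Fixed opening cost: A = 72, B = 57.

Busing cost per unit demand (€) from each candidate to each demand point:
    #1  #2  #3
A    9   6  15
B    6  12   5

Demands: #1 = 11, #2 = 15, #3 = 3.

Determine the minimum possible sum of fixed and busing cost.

Open {A, B}: assign each demand point to its cheapest open site.
  #1→B 11×6=66, #2→A 15×6=90, #3→B 3×5=15
  busing cost 171, fixed 129 → total 300.
Compare {A}: busing cost 234 + fixed 72 = 306.
Compare {B}: busing cost 261 + fixed 57 = 318.

300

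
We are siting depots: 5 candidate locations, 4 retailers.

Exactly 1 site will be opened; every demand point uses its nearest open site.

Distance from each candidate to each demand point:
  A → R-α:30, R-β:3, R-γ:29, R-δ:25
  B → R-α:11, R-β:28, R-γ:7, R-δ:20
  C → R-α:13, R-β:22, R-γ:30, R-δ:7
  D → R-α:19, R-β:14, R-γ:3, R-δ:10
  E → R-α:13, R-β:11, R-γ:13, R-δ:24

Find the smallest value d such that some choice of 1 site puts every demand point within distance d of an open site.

Open {D}.
  Farthest demand point is R-α at distance 19 (to D); all others are ≤ 19.
With {E} the worst case is 24.
With {B} the worst case is 28.
No size-1 selection achieves below 19.

19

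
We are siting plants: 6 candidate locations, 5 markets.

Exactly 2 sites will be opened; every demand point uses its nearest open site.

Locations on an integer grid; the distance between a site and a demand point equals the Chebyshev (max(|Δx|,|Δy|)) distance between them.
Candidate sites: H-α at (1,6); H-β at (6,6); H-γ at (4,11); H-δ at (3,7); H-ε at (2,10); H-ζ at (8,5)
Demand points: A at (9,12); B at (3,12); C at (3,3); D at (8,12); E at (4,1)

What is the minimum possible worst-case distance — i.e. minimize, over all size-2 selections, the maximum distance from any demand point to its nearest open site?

5

Open {H-α, H-γ}.
  Farthest demand point is A at distance 5 (to H-γ); all others are ≤ 5.
With {H-β, H-γ} the worst case is 5.
With {H-γ, H-ζ} the worst case is 5.
No size-2 selection achieves below 5.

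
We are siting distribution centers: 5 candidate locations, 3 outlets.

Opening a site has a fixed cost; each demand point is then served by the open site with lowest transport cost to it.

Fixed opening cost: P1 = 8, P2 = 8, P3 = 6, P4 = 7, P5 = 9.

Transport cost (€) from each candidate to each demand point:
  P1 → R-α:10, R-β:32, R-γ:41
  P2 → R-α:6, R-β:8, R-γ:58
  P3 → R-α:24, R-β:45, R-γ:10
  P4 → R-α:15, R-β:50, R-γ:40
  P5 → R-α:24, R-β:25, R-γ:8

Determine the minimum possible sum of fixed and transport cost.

38

Open {P2, P3}: assign each demand point to its cheapest open site.
  R-α→P2 6, R-β→P2 8, R-γ→P3 10
  transport cost 24, fixed 14 → total 38.
Compare {P2, P5}: transport cost 22 + fixed 17 = 39.
Compare {P2, P3, P4}: transport cost 24 + fixed 21 = 45.
Compare {P2, P3, P5}: transport cost 22 + fixed 23 = 45.
All other subsets cost ≥ 39. Minimum total cost: 38.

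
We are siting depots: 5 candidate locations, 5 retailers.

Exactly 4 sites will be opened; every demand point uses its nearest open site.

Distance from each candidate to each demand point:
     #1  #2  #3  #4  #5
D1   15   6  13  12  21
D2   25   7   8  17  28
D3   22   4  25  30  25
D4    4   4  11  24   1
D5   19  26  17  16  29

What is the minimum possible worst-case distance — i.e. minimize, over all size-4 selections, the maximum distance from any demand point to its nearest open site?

12

Open {D1, D2, D3, D4}.
  Farthest demand point is #4 at distance 12 (to D1); all others are ≤ 12.
With {D1, D2, D4, D5} the worst case is 12.
With {D1, D3, D4, D5} the worst case is 12.
No size-4 selection achieves below 12.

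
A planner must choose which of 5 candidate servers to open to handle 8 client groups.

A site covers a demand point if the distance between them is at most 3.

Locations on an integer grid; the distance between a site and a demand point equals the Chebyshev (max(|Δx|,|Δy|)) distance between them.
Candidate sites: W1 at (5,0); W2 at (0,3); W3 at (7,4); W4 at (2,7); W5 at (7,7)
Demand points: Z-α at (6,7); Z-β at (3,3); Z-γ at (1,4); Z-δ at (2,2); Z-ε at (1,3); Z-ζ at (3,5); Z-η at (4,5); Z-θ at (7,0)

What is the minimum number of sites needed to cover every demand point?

Coverage sets (demand points within 3 of each site):
  W1: {Z-β, Z-δ, Z-θ}
  W2: {Z-β, Z-γ, Z-δ, Z-ε, Z-ζ}
  W3: {Z-α, Z-η}
  W4: {Z-γ, Z-ζ, Z-η}
  W5: {Z-α, Z-η}
No 2 sites suffice: every size-2 union leaves at least one demand point uncovered.
But {W1, W2, W3} covers everything, so the minimum is 3.

3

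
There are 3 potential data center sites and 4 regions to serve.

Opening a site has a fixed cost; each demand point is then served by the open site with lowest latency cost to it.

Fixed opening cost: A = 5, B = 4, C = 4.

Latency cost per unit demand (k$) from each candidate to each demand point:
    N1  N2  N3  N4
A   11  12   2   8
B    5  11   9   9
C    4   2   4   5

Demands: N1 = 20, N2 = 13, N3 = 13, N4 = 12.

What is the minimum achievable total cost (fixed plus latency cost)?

Open {A, C}: assign each demand point to its cheapest open site.
  N1→C 20×4=80, N2→C 13×2=26, N3→A 13×2=26, N4→C 12×5=60
  latency cost 192, fixed 9 → total 201.
Compare {A, B, C}: latency cost 192 + fixed 13 = 205.
Compare {C}: latency cost 218 + fixed 4 = 222.
Compare {B, C}: latency cost 218 + fixed 8 = 226.
All other subsets cost ≥ 205. Minimum total cost: 201.

201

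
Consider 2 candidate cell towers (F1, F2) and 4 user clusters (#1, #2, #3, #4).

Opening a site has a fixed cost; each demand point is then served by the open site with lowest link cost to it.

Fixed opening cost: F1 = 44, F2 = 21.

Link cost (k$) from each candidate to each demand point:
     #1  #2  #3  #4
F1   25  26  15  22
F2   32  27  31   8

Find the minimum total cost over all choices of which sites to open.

119

Open {F2}: assign each demand point to its cheapest open site.
  #1→F2 32, #2→F2 27, #3→F2 31, #4→F2 8
  link cost 98, fixed 21 → total 119.
Compare {F1}: link cost 88 + fixed 44 = 132.
Compare {F1, F2}: link cost 74 + fixed 65 = 139.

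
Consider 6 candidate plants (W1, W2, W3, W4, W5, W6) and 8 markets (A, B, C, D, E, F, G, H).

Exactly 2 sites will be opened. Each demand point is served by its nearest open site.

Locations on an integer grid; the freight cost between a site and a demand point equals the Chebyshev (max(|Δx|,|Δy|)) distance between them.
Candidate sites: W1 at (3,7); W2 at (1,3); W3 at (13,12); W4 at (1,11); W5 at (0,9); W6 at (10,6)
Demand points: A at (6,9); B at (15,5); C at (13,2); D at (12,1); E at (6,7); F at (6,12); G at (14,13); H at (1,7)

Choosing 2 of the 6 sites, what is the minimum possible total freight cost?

34

Open {W1, W6}.
  A→W1 3, B→W6 5, C→W6 4, D→W6 5, E→W1 3, F→W1 5, G→W6 7, H→W1 2  ⇒ total 34.
Compare {W5, W6}: total 37.
Compare {W3, W6}: total 38.
No size-2 selection does better; minimum is 34.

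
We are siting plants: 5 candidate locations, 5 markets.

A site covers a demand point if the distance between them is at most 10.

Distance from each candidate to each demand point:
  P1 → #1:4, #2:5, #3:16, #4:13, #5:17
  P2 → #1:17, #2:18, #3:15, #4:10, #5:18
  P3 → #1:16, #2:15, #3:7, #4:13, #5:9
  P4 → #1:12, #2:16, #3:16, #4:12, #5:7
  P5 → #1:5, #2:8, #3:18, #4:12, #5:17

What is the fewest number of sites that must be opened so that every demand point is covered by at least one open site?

Coverage sets (demand points within 10 of each site):
  P1: {#1, #2}
  P2: {#4}
  P3: {#3, #5}
  P4: {#5}
  P5: {#1, #2}
No 2 sites suffice: every size-2 union leaves at least one demand point uncovered.
But {P1, P2, P3} covers everything, so the minimum is 3.

3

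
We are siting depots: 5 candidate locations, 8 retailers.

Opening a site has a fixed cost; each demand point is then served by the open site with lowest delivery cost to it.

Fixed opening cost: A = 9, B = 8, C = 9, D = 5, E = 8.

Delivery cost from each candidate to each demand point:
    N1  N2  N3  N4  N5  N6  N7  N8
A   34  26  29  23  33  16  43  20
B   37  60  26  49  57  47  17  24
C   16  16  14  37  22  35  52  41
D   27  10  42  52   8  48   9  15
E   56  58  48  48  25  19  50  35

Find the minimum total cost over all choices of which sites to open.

Open {A, C, D}: assign each demand point to its cheapest open site.
  N1→C 16, N2→D 10, N3→C 14, N4→A 23, N5→D 8, N6→A 16, N7→D 9, N8→D 15
  delivery cost 111, fixed 23 → total 134.
Compare {A, B, C, D}: delivery cost 111 + fixed 31 = 142.
Compare {A, C, D, E}: delivery cost 111 + fixed 31 = 142.
Compare {C, D, E}: delivery cost 128 + fixed 22 = 150.
All other subsets cost ≥ 142. Minimum total cost: 134.

134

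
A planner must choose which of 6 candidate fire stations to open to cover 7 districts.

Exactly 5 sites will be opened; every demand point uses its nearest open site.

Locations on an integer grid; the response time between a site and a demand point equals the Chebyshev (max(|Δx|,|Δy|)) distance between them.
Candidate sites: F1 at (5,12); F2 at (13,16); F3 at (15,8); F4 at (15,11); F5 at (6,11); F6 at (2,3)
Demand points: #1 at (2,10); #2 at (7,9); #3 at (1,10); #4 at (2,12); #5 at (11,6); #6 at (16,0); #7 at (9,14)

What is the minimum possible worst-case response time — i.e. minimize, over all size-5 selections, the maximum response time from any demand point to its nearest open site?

Open {F1, F2, F3, F4, F5}.
  Farthest demand point is #6 at response time 8 (to F3); all others are ≤ 8.
With {F1, F2, F3, F4, F6} the worst case is 8.
With {F1, F2, F3, F5, F6} the worst case is 8.
No size-5 selection achieves below 8.

8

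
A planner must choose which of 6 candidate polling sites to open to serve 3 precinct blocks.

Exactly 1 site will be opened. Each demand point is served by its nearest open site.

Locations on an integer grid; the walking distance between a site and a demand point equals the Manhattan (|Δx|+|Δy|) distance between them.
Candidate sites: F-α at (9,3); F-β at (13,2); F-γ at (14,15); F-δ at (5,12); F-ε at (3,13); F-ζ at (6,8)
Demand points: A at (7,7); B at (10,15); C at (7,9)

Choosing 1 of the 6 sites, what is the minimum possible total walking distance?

Open {F-ζ}.
  A→F-ζ 2, B→F-ζ 11, C→F-ζ 2  ⇒ total 15.
Compare {F-δ}: total 20.
Compare {F-α}: total 27.
No size-1 selection does better; minimum is 15.

15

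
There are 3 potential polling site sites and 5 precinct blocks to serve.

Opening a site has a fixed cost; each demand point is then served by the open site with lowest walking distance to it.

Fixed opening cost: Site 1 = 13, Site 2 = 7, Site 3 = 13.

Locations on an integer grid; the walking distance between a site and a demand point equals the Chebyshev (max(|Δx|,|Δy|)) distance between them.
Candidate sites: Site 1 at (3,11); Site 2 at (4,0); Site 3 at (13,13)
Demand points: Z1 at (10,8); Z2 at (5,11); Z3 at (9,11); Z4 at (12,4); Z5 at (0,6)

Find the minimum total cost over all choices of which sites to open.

42

Open {Site 1}: assign each demand point to its cheapest open site.
  Z1→Site 1 7, Z2→Site 1 2, Z3→Site 1 6, Z4→Site 1 9, Z5→Site 1 5
  walking distance 29, fixed 13 → total 42.
Compare {Site 1, Site 2}: walking distance 28 + fixed 20 = 48.
Compare {Site 2}: walking distance 44 + fixed 7 = 51.
Compare {Site 1, Site 3}: walking distance 25 + fixed 26 = 51.
All other subsets cost ≥ 48. Minimum total cost: 42.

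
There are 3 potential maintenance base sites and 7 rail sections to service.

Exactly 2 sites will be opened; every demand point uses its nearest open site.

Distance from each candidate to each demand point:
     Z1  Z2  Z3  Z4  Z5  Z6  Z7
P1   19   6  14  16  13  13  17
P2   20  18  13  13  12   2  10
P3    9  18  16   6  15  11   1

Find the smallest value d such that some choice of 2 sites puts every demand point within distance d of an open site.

14

Open {P1, P3}.
  Farthest demand point is Z3 at distance 14 (to P1); all others are ≤ 14.
With {P2, P3} the worst case is 18.
With {P1, P2} the worst case is 19.
No size-2 selection achieves below 14.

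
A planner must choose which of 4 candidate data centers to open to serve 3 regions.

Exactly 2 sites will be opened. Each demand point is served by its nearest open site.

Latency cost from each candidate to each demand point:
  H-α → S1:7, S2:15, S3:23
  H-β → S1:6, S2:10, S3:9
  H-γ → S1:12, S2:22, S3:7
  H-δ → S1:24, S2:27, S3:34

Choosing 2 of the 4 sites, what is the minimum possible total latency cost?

Open {H-β, H-γ}.
  S1→H-β 6, S2→H-β 10, S3→H-γ 7  ⇒ total 23.
Compare {H-α, H-β}: total 25.
Compare {H-β, H-δ}: total 25.
No size-2 selection does better; minimum is 23.

23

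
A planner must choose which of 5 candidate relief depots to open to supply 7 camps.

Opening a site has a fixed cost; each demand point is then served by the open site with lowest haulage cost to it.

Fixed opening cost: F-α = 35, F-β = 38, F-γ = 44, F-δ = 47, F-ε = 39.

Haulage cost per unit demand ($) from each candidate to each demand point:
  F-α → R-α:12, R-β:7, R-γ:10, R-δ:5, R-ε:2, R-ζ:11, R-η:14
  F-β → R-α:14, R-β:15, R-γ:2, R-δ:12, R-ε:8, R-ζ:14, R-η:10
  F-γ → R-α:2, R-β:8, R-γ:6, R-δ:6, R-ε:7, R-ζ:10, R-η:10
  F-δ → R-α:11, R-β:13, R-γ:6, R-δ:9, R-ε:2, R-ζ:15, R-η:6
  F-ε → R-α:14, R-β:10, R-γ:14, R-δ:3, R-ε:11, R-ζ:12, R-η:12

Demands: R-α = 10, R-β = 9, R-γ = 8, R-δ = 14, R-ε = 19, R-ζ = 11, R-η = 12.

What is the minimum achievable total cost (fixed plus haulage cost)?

Open {F-γ, F-δ, F-ε}: assign each demand point to its cheapest open site.
  R-α→F-γ 10×2=20, R-β→F-γ 9×8=72, R-γ→F-γ 8×6=48, R-δ→F-ε 14×3=42, R-ε→F-δ 19×2=38, R-ζ→F-γ 11×10=110, R-η→F-δ 12×6=72
  haulage cost 402, fixed 130 → total 532.
Compare {F-γ, F-δ}: haulage cost 444 + fixed 91 = 535.
Compare {F-β, F-γ, F-δ, F-ε}: haulage cost 370 + fixed 168 = 538.
Compare {F-β, F-γ, F-δ}: haulage cost 412 + fixed 129 = 541.
All other subsets cost ≥ 535. Minimum total cost: 532.

532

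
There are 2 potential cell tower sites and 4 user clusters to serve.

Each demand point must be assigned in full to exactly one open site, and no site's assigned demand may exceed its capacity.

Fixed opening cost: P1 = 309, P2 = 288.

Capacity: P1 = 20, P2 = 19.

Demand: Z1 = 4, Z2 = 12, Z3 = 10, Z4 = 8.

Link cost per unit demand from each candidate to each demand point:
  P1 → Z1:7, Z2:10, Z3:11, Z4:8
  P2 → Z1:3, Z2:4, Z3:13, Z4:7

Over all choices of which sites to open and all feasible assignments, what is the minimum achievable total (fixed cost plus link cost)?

831

Open {P1, P2}; cheapest assignment that respects the capacities:
  P1 (cap 20, load 18): Z3, Z4 — cost 10×11 + 8×8 = 174
  P2 (cap 19, load 16): Z1, Z2 — cost 4×3 + 12×4 = 60
  Shipping 234, fixed 597 → total 831.
  Any other capacity-feasible assignment to {P1, P2} ships for at least 234.
Total demand is 34 and no other set of sites has combined capacity ≥ 34, so {P1, P2} is the only feasible choice of open sites. Minimum: 831.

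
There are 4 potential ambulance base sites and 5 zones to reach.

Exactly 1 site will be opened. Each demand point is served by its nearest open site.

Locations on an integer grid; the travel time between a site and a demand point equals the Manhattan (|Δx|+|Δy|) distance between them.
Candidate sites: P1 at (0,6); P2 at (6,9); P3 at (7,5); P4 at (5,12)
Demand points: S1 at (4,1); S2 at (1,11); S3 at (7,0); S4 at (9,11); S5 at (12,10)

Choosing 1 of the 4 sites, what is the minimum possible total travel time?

Open {P2}.
  S1→P2 10, S2→P2 7, S3→P2 10, S4→P2 5, S5→P2 7  ⇒ total 39.
Compare {P3}: total 42.
Compare {P4}: total 45.
No size-1 selection does better; minimum is 39.

39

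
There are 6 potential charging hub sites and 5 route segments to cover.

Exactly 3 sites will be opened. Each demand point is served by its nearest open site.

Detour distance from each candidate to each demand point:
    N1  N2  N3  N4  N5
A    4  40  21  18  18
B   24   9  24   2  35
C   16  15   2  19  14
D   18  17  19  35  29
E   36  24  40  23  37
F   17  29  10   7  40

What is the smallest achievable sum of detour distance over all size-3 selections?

31

Open {A, B, C}.
  N1→A 4, N2→B 9, N3→C 2, N4→B 2, N5→C 14  ⇒ total 31.
Compare {A, C, F}: total 42.
Compare {A, B, F}: total 43.
No size-3 selection does better; minimum is 31.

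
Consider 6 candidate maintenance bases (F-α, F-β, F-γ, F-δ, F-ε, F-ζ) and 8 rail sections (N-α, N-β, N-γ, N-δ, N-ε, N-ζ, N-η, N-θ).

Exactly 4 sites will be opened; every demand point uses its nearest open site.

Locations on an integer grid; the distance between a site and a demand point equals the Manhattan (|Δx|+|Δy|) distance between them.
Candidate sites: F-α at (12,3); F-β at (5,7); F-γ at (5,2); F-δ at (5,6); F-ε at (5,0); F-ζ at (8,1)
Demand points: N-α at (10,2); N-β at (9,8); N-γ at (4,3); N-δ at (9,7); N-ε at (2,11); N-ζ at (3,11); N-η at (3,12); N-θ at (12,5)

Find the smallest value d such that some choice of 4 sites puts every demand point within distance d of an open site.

Open {F-α, F-β, F-γ, F-δ}.
  Farthest demand point is N-ε at distance 7 (to F-β); all others are ≤ 7.
With {F-α, F-β, F-γ, F-ε} the worst case is 7.
With {F-α, F-β, F-γ, F-ζ} the worst case is 7.
No size-4 selection achieves below 7.

7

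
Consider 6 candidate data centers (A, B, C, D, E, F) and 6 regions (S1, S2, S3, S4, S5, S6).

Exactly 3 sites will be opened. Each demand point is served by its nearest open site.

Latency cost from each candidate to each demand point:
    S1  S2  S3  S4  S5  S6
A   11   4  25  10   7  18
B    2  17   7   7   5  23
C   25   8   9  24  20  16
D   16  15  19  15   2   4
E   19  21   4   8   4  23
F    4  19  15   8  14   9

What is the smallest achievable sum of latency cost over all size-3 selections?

Open {A, B, D}.
  S1→B 2, S2→A 4, S3→B 7, S4→B 7, S5→D 2, S6→D 4  ⇒ total 26.
Compare {B, C, D}: total 30.
Compare {A, D, E}: total 33.
No size-3 selection does better; minimum is 26.

26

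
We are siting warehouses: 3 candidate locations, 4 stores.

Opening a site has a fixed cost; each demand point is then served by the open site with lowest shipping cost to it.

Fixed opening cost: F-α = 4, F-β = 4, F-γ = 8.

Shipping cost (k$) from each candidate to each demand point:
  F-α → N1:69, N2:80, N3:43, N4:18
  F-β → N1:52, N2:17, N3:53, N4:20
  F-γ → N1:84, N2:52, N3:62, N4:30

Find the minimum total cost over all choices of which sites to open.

Open {F-α, F-β}: assign each demand point to its cheapest open site.
  N1→F-β 52, N2→F-β 17, N3→F-α 43, N4→F-α 18
  shipping cost 130, fixed 8 → total 138.
Compare {F-β}: shipping cost 142 + fixed 4 = 146.
Compare {F-α, F-β, F-γ}: shipping cost 130 + fixed 16 = 146.
Compare {F-β, F-γ}: shipping cost 142 + fixed 12 = 154.
All other subsets cost ≥ 146. Minimum total cost: 138.

138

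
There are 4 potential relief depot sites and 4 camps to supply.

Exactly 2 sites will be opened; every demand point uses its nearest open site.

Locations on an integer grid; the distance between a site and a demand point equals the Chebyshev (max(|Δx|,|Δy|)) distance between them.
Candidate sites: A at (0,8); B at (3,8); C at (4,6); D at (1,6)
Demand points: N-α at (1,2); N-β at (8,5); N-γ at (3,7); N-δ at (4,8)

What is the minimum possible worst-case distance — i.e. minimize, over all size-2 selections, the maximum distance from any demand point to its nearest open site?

Open {A, C}.
  Farthest demand point is N-α at distance 4 (to C); all others are ≤ 4.
With {B, C} the worst case is 4.
With {C, D} the worst case is 4.
No size-2 selection achieves below 4.

4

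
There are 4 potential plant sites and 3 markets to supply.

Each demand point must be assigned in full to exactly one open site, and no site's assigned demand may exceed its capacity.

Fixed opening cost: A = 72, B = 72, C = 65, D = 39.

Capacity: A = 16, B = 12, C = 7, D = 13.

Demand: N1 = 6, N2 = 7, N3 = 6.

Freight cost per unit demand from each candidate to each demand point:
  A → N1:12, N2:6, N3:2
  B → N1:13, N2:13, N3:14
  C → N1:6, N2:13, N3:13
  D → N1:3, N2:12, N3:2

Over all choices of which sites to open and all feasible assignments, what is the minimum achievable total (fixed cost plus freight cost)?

183

Open {A, D}; cheapest assignment that respects the capacities:
  A (cap 16, load 13): N2, N3 — cost 7×6 + 6×2 = 54
  D (cap 13, load 6): N1 — cost 6×3 = 18
  Shipping 72, fixed 111 → total 183.
  Any other capacity-feasible assignment to {A, D} ships for at least 72.
Compare {C, D}: its best feasible assignment gives total 225.
Compare {A, C}: its best feasible assignment gives total 227.
Every other set of open sites that can feasibly serve all demand totals ≥ 225 even under its best assignment. Minimum: 183.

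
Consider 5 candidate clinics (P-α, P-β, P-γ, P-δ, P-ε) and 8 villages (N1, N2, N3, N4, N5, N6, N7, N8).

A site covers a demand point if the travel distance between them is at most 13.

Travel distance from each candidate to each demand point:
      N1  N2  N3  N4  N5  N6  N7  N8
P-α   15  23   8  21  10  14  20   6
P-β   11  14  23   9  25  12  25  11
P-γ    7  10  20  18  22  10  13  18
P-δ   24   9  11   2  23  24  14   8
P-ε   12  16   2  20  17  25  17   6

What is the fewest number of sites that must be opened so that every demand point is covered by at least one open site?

Coverage sets (demand points within 13 of each site):
  P-α: {N3, N5, N8}
  P-β: {N1, N4, N6, N8}
  P-γ: {N1, N2, N6, N7}
  P-δ: {N2, N3, N4, N8}
  P-ε: {N1, N3, N8}
No 2 sites suffice: every size-2 union leaves at least one demand point uncovered.
But {P-α, P-β, P-γ} covers everything, so the minimum is 3.

3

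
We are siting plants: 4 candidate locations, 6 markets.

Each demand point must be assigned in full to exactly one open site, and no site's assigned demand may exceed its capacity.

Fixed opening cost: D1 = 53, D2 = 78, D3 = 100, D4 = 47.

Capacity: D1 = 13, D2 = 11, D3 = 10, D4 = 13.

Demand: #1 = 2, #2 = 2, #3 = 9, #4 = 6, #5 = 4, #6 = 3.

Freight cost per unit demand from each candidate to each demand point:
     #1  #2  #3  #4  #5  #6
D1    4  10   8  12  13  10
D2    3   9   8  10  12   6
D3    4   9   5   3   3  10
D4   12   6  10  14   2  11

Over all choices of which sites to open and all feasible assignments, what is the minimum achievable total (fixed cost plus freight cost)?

Open {D1, D4}; cheapest assignment that respects the capacities:
  D1 (cap 13, load 13): #1, #2, #3 — cost 2×4 + 2×10 + 9×8 = 100
  D4 (cap 13, load 13): #4, #5, #6 — cost 6×14 + 4×2 + 3×11 = 125
  Shipping 225, fixed 100 → total 325.
  Any other capacity-feasible assignment to {D1, D4} ships for at least 225.
Compare {D1, D3, D4}: its best feasible assignment gives total 348.
Compare {D1, D2, D4}: its best feasible assignment gives total 354.
Every other set of open sites that can feasibly serve all demand totals ≥ 348 even under its best assignment. Minimum: 325.

325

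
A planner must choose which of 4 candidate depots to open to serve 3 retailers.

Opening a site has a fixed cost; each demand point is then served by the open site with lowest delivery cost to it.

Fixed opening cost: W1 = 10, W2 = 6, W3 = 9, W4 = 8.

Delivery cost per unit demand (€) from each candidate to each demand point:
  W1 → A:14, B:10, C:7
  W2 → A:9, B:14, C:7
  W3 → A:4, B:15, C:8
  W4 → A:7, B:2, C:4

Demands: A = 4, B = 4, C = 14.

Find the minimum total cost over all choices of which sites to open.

97

Open {W3, W4}: assign each demand point to its cheapest open site.
  A→W3 4×4=16, B→W4 4×2=8, C→W4 14×4=56
  delivery cost 80, fixed 17 → total 97.
Compare {W4}: delivery cost 92 + fixed 8 = 100.
Compare {W2, W3, W4}: delivery cost 80 + fixed 23 = 103.
Compare {W2, W4}: delivery cost 92 + fixed 14 = 106.
All other subsets cost ≥ 100. Minimum total cost: 97.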